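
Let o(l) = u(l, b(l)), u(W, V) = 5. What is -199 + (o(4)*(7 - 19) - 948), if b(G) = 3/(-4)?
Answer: -1207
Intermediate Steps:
b(G) = -¾ (b(G) = 3*(-¼) = -¾)
o(l) = 5
-199 + (o(4)*(7 - 19) - 948) = -199 + (5*(7 - 19) - 948) = -199 + (5*(-12) - 948) = -199 + (-60 - 948) = -199 - 1008 = -1207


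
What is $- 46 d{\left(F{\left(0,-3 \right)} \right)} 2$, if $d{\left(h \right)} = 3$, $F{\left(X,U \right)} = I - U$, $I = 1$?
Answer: $-276$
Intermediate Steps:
$F{\left(X,U \right)} = 1 - U$
$- 46 d{\left(F{\left(0,-3 \right)} \right)} 2 = - 46 \cdot 3 \cdot 2 = - 138 \cdot 2 = \left(-1\right) 276 = -276$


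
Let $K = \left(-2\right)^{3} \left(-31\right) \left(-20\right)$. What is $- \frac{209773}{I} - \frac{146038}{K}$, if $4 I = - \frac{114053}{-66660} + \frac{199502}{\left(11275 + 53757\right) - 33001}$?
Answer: $- \frac{1480658171517650101}{14013682236080} \approx -1.0566 \cdot 10^{5}$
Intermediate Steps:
$K = -4960$ ($K = \left(-8\right) \left(-31\right) \left(-20\right) = 248 \left(-20\right) = -4960$)
$I = \frac{5650678321}{2846915280}$ ($I = \frac{- \frac{114053}{-66660} + \frac{199502}{\left(11275 + 53757\right) - 33001}}{4} = \frac{\left(-114053\right) \left(- \frac{1}{66660}\right) + \frac{199502}{65032 - 33001}}{4} = \frac{\frac{114053}{66660} + \frac{199502}{32031}}{4} = \frac{1}{4} \cdot \frac{5650678321}{711728820} = \frac{5650678321}{2846915280} \approx 1.9848$)
$- \frac{209773}{I} - \frac{146038}{K} = - \frac{209773}{\frac{5650678321}{2846915280}} - \frac{146038}{-4960} = \left(-209773\right) \frac{2846915280}{5650678321} - - \frac{73019}{2480} = - \frac{597205959031440}{5650678321} + \frac{73019}{2480} = - \frac{1480658171517650101}{14013682236080}$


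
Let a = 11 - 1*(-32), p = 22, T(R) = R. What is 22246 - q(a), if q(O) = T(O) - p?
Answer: 22225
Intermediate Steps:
a = 43 (a = 11 + 32 = 43)
q(O) = -22 + O (q(O) = O - 1*22 = O - 22 = -22 + O)
22246 - q(a) = 22246 - (-22 + 43) = 22246 - 1*21 = 22246 - 21 = 22225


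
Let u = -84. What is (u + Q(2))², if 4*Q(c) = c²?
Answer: 6889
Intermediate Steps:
Q(c) = c²/4
(u + Q(2))² = (-84 + (¼)*2²)² = (-84 + (¼)*4)² = (-84 + 1)² = (-83)² = 6889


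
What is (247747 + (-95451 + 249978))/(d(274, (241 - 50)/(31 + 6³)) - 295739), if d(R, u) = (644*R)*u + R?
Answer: -99361678/39276759 ≈ -2.5298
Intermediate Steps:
d(R, u) = R + 644*R*u (d(R, u) = 644*R*u + R = R + 644*R*u)
(247747 + (-95451 + 249978))/(d(274, (241 - 50)/(31 + 6³)) - 295739) = (247747 + (-95451 + 249978))/(274*(1 + 644*((241 - 50)/(31 + 6³))) - 295739) = (247747 + 154527)/(274*(1 + 644*(191/(31 + 216))) - 295739) = 402274/(274*(1 + 644*(191/247)) - 295739) = 402274/(274*(1 + 123004/247) - 295739) = 402274/(274*(123251/247) - 295739) = 402274/(33770774/247 - 295739) = 402274/(-39276759/247) = 402274*(-247/39276759) = -99361678/39276759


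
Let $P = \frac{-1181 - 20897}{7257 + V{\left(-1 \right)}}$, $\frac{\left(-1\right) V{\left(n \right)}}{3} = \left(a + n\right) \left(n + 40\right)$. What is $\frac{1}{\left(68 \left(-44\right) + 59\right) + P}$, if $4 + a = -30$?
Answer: $- \frac{5676}{16658747} \approx -0.00034072$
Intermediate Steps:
$a = -34$ ($a = -4 - 30 = -34$)
$V{\left(n \right)} = - 3 \left(-34 + n\right) \left(40 + n\right)$ ($V{\left(n \right)} = - 3 \left(-34 + n\right) \left(n + 40\right) = - 3 \left(-34 + n\right) \left(40 + n\right)$)
$P = - \frac{11039}{5676}$ ($P = \frac{-1181 - 20897}{7257 - \left(-4098 + 3\right)} = - \frac{22078}{7257 + \left(4080 + 18 - 3\right)} = - \frac{22078}{7257 + 4095} = - \frac{22078}{11352} = \left(-22078\right) \frac{1}{11352} = - \frac{11039}{5676} \approx -1.9449$)
$\frac{1}{\left(68 \left(-44\right) + 59\right) + P} = \frac{1}{\left(68 \left(-44\right) + 59\right) - \frac{11039}{5676}} = \frac{1}{\left(-2992 + 59\right) - \frac{11039}{5676}} = \frac{1}{-2933 - \frac{11039}{5676}} = \frac{1}{- \frac{16658747}{5676}} = - \frac{5676}{16658747}$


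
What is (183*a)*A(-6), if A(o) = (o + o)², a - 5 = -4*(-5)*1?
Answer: 658800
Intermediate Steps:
a = 25 (a = 5 - 4*(-5)*1 = 5 + 20*1 = 5 + 20 = 25)
A(o) = 4*o² (A(o) = (2*o)² = 4*o²)
(183*a)*A(-6) = (183*25)*(4*(-6)²) = 4575*(4*36) = 4575*144 = 658800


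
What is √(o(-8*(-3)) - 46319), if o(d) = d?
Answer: I*√46295 ≈ 215.16*I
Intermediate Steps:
√(o(-8*(-3)) - 46319) = √(-8*(-3) - 46319) = √(24 - 46319) = √(-46295) = I*√46295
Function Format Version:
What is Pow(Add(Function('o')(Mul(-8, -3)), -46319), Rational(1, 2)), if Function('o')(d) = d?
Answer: Mul(I, Pow(46295, Rational(1, 2))) ≈ Mul(215.16, I)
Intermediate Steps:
Pow(Add(Function('o')(Mul(-8, -3)), -46319), Rational(1, 2)) = Pow(Add(Mul(-8, -3), -46319), Rational(1, 2)) = Pow(Add(24, -46319), Rational(1, 2)) = Pow(-46295, Rational(1, 2)) = Mul(I, Pow(46295, Rational(1, 2)))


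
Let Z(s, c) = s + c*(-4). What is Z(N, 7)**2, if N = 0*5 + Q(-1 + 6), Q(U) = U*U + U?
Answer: 4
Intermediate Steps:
Q(U) = U + U**2 (Q(U) = U**2 + U = U + U**2)
N = 30 (N = 0*5 + (-1 + 6)*(1 + (-1 + 6)) = 0 + 5*(1 + 5) = 0 + 5*6 = 0 + 30 = 30)
Z(s, c) = s - 4*c
Z(N, 7)**2 = (30 - 4*7)**2 = (30 - 28)**2 = 2**2 = 4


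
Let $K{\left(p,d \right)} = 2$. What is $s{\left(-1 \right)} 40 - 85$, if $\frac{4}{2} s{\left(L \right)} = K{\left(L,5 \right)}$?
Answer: $-45$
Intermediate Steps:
$s{\left(L \right)} = 1$ ($s{\left(L \right)} = \frac{1}{2} \cdot 2 = 1$)
$s{\left(-1 \right)} 40 - 85 = 1 \cdot 40 - 85 = 40 - 85 = -45$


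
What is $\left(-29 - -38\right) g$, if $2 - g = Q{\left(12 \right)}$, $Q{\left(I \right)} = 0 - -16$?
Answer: $-126$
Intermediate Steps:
$Q{\left(I \right)} = 16$ ($Q{\left(I \right)} = 0 + 16 = 16$)
$g = -14$ ($g = 2 - 16 = -14$)
$\left(-29 - -38\right) g = \left(-29 - -38\right) \left(-14\right) = \left(-29 + 38\right) \left(-14\right) = 9 \left(-14\right) = -126$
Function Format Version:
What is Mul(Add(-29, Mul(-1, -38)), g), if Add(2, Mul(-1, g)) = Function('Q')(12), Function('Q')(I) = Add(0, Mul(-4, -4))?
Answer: -126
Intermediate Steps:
Function('Q')(I) = 16 (Function('Q')(I) = Add(0, 16) = 16)
g = -14 (g = Add(2, Mul(-1, 16)) = Add(2, -16) = -14)
Mul(Add(-29, Mul(-1, -38)), g) = Mul(Add(-29, Mul(-1, -38)), -14) = Mul(Add(-29, 38), -14) = Mul(9, -14) = -126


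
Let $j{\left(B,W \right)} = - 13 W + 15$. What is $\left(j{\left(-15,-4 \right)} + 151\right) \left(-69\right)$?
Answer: $-15042$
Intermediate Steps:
$j{\left(B,W \right)} = 15 - 13 W$
$\left(j{\left(-15,-4 \right)} + 151\right) \left(-69\right) = \left(\left(15 - -52\right) + 151\right) \left(-69\right) = \left(\left(15 + 52\right) + 151\right) \left(-69\right) = \left(67 + 151\right) \left(-69\right) = 218 \left(-69\right) = -15042$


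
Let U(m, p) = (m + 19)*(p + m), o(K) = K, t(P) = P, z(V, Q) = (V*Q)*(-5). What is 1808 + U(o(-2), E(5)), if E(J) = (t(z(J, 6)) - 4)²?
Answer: 404946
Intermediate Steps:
z(V, Q) = -5*Q*V (z(V, Q) = (Q*V)*(-5) = -5*Q*V)
E(J) = (-4 - 30*J)² (E(J) = (-5*6*J - 4)² = (-30*J - 4)² = (-4 - 30*J)²)
U(m, p) = (19 + m)*(m + p)
1808 + U(o(-2), E(5)) = 1808 + ((-2)² + 19*(-2) + 19*(4*(2 + 15*5)²) - 8*(2 + 15*5)²) = 1808 + (4 - 38 + 19*(4*(2 + 75)²) - 8*(2 + 75)²) = 1808 + (4 - 38 + 19*(4*77²) - 8*77²) = 1808 + (4 - 38 + 19*(4*5929) - 8*5929) = 1808 + (4 - 38 + 19*23716 - 2*23716) = 1808 + (4 - 38 + 450604 - 47432) = 1808 + 403138 = 404946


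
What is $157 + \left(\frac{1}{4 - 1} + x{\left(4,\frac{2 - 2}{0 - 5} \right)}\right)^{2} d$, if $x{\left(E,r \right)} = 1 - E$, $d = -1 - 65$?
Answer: $- \frac{937}{3} \approx -312.33$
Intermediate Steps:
$d = -66$
$157 + \left(\frac{1}{4 - 1} + x{\left(4,\frac{2 - 2}{0 - 5} \right)}\right)^{2} d = 157 + \left(\frac{1}{4 - 1} + \left(1 - 4\right)\right)^{2} \left(-66\right) = 157 + \left(\frac{1}{3} + \left(1 - 4\right)\right)^{2} \left(-66\right) = 157 + \left(\frac{1}{3} - 3\right)^{2} \left(-66\right) = 157 + \left(- \frac{8}{3}\right)^{2} \left(-66\right) = 157 + \frac{64}{9} \left(-66\right) = 157 - \frac{1408}{3} = - \frac{937}{3}$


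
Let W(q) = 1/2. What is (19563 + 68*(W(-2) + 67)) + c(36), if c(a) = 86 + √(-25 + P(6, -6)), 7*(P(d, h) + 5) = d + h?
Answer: 24239 + I*√30 ≈ 24239.0 + 5.4772*I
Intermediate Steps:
P(d, h) = -5 + d/7 + h/7 (P(d, h) = -5 + (d + h)/7 = -5 + (d/7 + h/7) = -5 + d/7 + h/7)
W(q) = ½
c(a) = 86 + I*√30 (c(a) = 86 + √(-25 + (-5 + (⅐)*6 + (⅐)*(-6))) = 86 + √(-25 + (-5 + 6/7 - 6/7)) = 86 + √(-25 - 5) = 86 + √(-30) = 86 + I*√30)
(19563 + 68*(W(-2) + 67)) + c(36) = (19563 + 68*(½ + 67)) + (86 + I*√30) = (19563 + 68*(135/2)) + (86 + I*√30) = (19563 + 4590) + (86 + I*√30) = 24153 + (86 + I*√30) = 24239 + I*√30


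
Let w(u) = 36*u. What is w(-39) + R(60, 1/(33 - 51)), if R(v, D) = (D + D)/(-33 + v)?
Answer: -341173/243 ≈ -1404.0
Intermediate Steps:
R(v, D) = 2*D/(-33 + v) (R(v, D) = (2*D)/(-33 + v) = 2*D/(-33 + v))
w(-39) + R(60, 1/(33 - 51)) = 36*(-39) + 2/((33 - 51)*(-33 + 60)) = -1404 + 2/(-18*27) = -1404 + 2*(-1/18)*(1/27) = -1404 - 1/243 = -341173/243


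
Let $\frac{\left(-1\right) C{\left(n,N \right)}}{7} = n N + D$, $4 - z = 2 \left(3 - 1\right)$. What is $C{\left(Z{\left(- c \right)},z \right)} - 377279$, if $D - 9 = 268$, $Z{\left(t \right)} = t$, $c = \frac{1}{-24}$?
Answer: $-379218$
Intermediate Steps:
$z = 0$ ($z = 4 - 2 \left(3 - 1\right) = 4 - 2 \cdot 2 = 4 - 4 = 0$)
$c = - \frac{1}{24} \approx -0.041667$
$D = 277$ ($D = 9 + 268 = 277$)
$C{\left(n,N \right)} = -1939 - 7 N n$ ($C{\left(n,N \right)} = - 7 \left(n N + 277\right) = - 7 \left(N n + 277\right) = - 7 \left(277 + N n\right) = -1939 - 7 N n$)
$C{\left(Z{\left(- c \right)},z \right)} - 377279 = \left(-1939 - 0 \left(\left(-1\right) \left(- \frac{1}{24}\right)\right)\right) - 377279 = \left(-1939 - 0 \cdot \frac{1}{24}\right) - 377279 = \left(-1939 + 0\right) - 377279 = -1939 - 377279 = -379218$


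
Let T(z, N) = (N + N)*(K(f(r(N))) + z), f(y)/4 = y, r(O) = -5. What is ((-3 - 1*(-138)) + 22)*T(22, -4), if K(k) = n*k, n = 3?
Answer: 47728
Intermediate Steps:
f(y) = 4*y
K(k) = 3*k
T(z, N) = 2*N*(-60 + z) (T(z, N) = (N + N)*(3*(4*(-5)) + z) = (2*N)*(3*(-20) + z) = (2*N)*(-60 + z) = 2*N*(-60 + z))
((-3 - 1*(-138)) + 22)*T(22, -4) = ((-3 - 1*(-138)) + 22)*(2*(-4)*(-60 + 22)) = ((-3 + 138) + 22)*(2*(-4)*(-38)) = (135 + 22)*304 = 157*304 = 47728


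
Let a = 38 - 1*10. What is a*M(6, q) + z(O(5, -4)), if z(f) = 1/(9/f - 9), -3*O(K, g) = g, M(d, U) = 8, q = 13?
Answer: 2012/9 ≈ 223.56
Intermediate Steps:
O(K, g) = -g/3
a = 28 (a = 38 - 10 = 28)
z(f) = 1/(-9 + 9/f)
a*M(6, q) + z(O(5, -4)) = 28*8 - (-1/3*(-4))/(-9 + 9*(-1/3*(-4))) = 224 - 1*4/3/(-9 + 9*(4/3)) = 224 - 1*4/3/(-9 + 12) = 224 - 1*4/3/3 = 224 - 1*4/3*1/3 = 224 - 4/9 = 2012/9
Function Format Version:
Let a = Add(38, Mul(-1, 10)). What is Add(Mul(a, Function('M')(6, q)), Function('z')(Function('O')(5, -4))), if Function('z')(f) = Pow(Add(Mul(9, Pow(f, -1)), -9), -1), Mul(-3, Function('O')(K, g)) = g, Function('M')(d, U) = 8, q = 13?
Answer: Rational(2012, 9) ≈ 223.56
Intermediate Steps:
Function('O')(K, g) = Mul(Rational(-1, 3), g)
a = 28 (a = Add(38, -10) = 28)
Function('z')(f) = Pow(Add(-9, Mul(9, Pow(f, -1))), -1)
Add(Mul(a, Function('M')(6, q)), Function('z')(Function('O')(5, -4))) = Add(Mul(28, 8), Mul(-1, Mul(Rational(-1, 3), -4), Pow(Add(-9, Mul(9, Mul(Rational(-1, 3), -4))), -1))) = Add(224, Mul(-1, Rational(4, 3), Pow(Add(-9, Mul(9, Rational(4, 3))), -1))) = Add(224, Mul(-1, Rational(4, 3), Pow(Add(-9, 12), -1))) = Add(224, Mul(-1, Rational(4, 3), Pow(3, -1))) = Add(224, Mul(-1, Rational(4, 3), Rational(1, 3))) = Add(224, Rational(-4, 9)) = Rational(2012, 9)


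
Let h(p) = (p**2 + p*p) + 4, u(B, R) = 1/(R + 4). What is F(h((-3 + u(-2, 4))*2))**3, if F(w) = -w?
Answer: -176558481/512 ≈ -3.4484e+5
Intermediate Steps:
u(B, R) = 1/(4 + R)
h(p) = 4 + 2*p**2 (h(p) = (p**2 + p**2) + 4 = 2*p**2 + 4 = 4 + 2*p**2)
F(h((-3 + u(-2, 4))*2))**3 = (-(4 + 2*((-3 + 1/(4 + 4))*2)**2))**3 = (-(4 + 2*((-3 + 1/8)*2)**2))**3 = (-(4 + 2*(-23/8*2)**2))**3 = (-(4 + 2*(-23/4)**2))**3 = (-(4 + 2*(529/16)))**3 = (-(4 + 529/8))**3 = (-1*561/8)**3 = (-561/8)**3 = -176558481/512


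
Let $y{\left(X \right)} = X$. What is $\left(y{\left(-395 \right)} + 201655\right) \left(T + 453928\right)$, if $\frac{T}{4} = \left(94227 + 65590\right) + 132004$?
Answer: $326285127120$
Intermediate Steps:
$T = 1167284$ ($T = 4 \left(\left(94227 + 65590\right) + 132004\right) = 4 \left(159817 + 132004\right) = 4 \cdot 291821 = 1167284$)
$\left(y{\left(-395 \right)} + 201655\right) \left(T + 453928\right) = \left(-395 + 201655\right) \left(1167284 + 453928\right) = 201260 \cdot 1621212 = 326285127120$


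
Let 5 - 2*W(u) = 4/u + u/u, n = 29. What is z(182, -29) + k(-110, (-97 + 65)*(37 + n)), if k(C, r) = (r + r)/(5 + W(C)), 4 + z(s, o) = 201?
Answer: -78139/193 ≈ -404.87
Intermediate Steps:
W(u) = 2 - 2/u (W(u) = 5/2 - (4/u + u/u)/2 = 5/2 - (4/u + 1)/2 = 5/2 - (1 + 4/u)/2 = 5/2 + (-½ - 2/u) = 2 - 2/u)
z(s, o) = 197 (z(s, o) = -4 + 201 = 197)
k(C, r) = 2*r/(7 - 2/C) (k(C, r) = (r + r)/(5 + (2 - 2/C)) = (2*r)/(7 - 2/C) = 2*r/(7 - 2/C))
z(182, -29) + k(-110, (-97 + 65)*(37 + n)) = 197 + 2*(-110)*((-97 + 65)*(37 + 29))/(-2 + 7*(-110)) = 197 + 2*(-110)*(-32*66)/(-2 - 770) = 197 + 2*(-110)*(-2112)/(-772) = 197 + 2*(-110)*(-2112)*(-1/772) = 197 - 116160/193 = -78139/193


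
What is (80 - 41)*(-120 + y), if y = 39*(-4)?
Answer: -10764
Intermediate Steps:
y = -156
(80 - 41)*(-120 + y) = (80 - 41)*(-120 - 156) = 39*(-276) = -10764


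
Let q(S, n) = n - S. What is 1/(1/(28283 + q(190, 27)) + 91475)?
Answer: 28120/2572277001 ≈ 1.0932e-5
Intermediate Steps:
1/(1/(28283 + q(190, 27)) + 91475) = 1/(1/(28283 + (27 - 1*190)) + 91475) = 1/(1/(28283 + (27 - 190)) + 91475) = 1/(1/(28283 - 163) + 91475) = 1/(1/28120 + 91475) = 1/(2572277001/28120) = 28120/2572277001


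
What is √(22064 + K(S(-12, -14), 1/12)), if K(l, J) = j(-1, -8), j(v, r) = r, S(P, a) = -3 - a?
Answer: 2*√5514 ≈ 148.51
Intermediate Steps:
K(l, J) = -8
√(22064 + K(S(-12, -14), 1/12)) = √(22064 - 8) = √22056 = 2*√5514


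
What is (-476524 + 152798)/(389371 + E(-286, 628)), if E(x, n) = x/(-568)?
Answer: -91938184/110581507 ≈ -0.83141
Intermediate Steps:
E(x, n) = -x/568 (E(x, n) = x*(-1/568) = -x/568)
(-476524 + 152798)/(389371 + E(-286, 628)) = (-476524 + 152798)/(389371 - 1/568*(-286)) = -323726/(389371 + 143/284) = -323726/110581507/284 = -323726*284/110581507 = -91938184/110581507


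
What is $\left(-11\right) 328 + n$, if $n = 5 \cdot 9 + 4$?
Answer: $-3559$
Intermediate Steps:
$n = 49$ ($n = 45 + 4 = 49$)
$\left(-11\right) 328 + n = \left(-11\right) 328 + 49 = -3608 + 49 = -3559$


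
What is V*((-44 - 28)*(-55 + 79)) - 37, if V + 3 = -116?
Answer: 205595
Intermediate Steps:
V = -119 (V = -3 - 116 = -119)
V*((-44 - 28)*(-55 + 79)) - 37 = -119*(-44 - 28)*(-55 + 79) - 37 = -(-8568)*24 - 37 = -119*(-1728) - 37 = 205632 - 37 = 205595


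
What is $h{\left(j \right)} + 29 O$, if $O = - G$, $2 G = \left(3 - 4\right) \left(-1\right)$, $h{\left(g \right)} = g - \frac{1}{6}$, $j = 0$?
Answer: $- \frac{44}{3} \approx -14.667$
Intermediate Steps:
$h{\left(g \right)} = - \frac{1}{6} + g$ ($h{\left(g \right)} = g - \frac{1}{6} = - \frac{1}{6} + g$)
$G = \frac{1}{2}$ ($G = \frac{\left(3 - 4\right) \left(-1\right)}{2} = \frac{\left(-1\right) \left(-1\right)}{2} = \frac{1}{2} \cdot 1 = \frac{1}{2} \approx 0.5$)
$O = - \frac{1}{2}$ ($O = \left(-1\right) \frac{1}{2} = - \frac{1}{2} \approx -0.5$)
$h{\left(j \right)} + 29 O = \left(- \frac{1}{6} + 0\right) + 29 \left(- \frac{1}{2}\right) = - \frac{1}{6} - \frac{29}{2} = - \frac{44}{3}$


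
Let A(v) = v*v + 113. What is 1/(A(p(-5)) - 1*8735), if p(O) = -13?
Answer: -1/8453 ≈ -0.00011830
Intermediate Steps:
A(v) = 113 + v**2 (A(v) = v**2 + 113 = 113 + v**2)
1/(A(p(-5)) - 1*8735) = 1/((113 + (-13)**2) - 1*8735) = 1/((113 + 169) - 8735) = 1/(282 - 8735) = 1/(-8453) = -1/8453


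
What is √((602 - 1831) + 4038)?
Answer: 53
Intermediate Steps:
√((602 - 1831) + 4038) = √(-1229 + 4038) = √2809 = 53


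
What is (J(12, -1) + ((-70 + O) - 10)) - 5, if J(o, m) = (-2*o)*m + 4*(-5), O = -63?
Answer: -144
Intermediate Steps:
J(o, m) = -20 - 2*m*o (J(o, m) = -2*m*o - 20 = -20 - 2*m*o)
(J(12, -1) + ((-70 + O) - 10)) - 5 = ((-20 - 2*(-1)*12) + ((-70 - 63) - 10)) - 5 = ((-20 + 24) + (-133 - 10)) - 5 = (4 - 143) - 5 = -139 - 5 = -144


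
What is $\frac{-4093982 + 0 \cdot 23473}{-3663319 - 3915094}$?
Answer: $\frac{4093982}{7578413} \approx 0.54022$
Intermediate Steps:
$\frac{-4093982 + 0 \cdot 23473}{-3663319 - 3915094} = \frac{-4093982 + 0}{-7578413} = \left(-4093982\right) \left(- \frac{1}{7578413}\right) = \frac{4093982}{7578413}$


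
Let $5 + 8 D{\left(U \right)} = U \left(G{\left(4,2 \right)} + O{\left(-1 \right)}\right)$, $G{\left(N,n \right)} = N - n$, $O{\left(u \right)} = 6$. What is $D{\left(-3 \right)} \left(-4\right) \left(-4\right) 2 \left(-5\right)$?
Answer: $580$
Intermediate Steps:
$D{\left(U \right)} = - \frac{5}{8} + U$ ($D{\left(U \right)} = - \frac{5}{8} + \frac{U \left(\left(4 - 2\right) + 6\right)}{8} = - \frac{5}{8} + \frac{U \left(2 + 6\right)}{8} = - \frac{5}{8} + \frac{U 8}{8} = - \frac{5}{8} + \frac{8 U}{8} = - \frac{5}{8} + U$)
$D{\left(-3 \right)} \left(-4\right) \left(-4\right) 2 \left(-5\right) = \left(- \frac{5}{8} - 3\right) \left(-4\right) \left(-4\right) 2 \left(-5\right) = \left(- \frac{29}{8}\right) \left(-4\right) \left(\left(-8\right) \left(-5\right)\right) = \frac{29}{2} \cdot 40 = 580$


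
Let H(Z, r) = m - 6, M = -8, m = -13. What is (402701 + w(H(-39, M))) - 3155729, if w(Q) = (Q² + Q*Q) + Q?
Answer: -2752325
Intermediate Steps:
H(Z, r) = -19 (H(Z, r) = -13 - 6 = -19)
w(Q) = Q + 2*Q² (w(Q) = (Q² + Q²) + Q = 2*Q² + Q = Q + 2*Q²)
(402701 + w(H(-39, M))) - 3155729 = (402701 - 19*(1 + 2*(-19))) - 3155729 = (402701 - 19*(1 - 38)) - 3155729 = (402701 - 19*(-37)) - 3155729 = (402701 + 703) - 3155729 = 403404 - 3155729 = -2752325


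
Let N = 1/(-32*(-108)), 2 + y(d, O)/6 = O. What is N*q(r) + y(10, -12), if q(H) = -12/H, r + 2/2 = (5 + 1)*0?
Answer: -24191/288 ≈ -83.997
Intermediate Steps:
r = -1 (r = -1 + (5 + 1)*0 = -1 + 6*0 = -1 + 0 = -1)
y(d, O) = -12 + 6*O
N = 1/3456 (N = -1/32*(-1/108) = 1/3456 ≈ 0.00028935)
N*q(r) + y(10, -12) = (-12/(-1))/3456 + (-12 + 6*(-12)) = (-12*(-1))/3456 + (-12 - 72) = (1/3456)*12 - 84 = 1/288 - 84 = -24191/288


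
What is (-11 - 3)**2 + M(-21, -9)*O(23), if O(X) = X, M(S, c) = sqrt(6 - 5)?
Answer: 219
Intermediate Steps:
M(S, c) = 1 (M(S, c) = sqrt(1) = 1)
(-11 - 3)**2 + M(-21, -9)*O(23) = (-11 - 3)**2 + 1*23 = (-14)**2 + 23 = 196 + 23 = 219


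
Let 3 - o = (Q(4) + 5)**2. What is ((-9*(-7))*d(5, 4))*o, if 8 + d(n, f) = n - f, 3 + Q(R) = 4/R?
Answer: 2646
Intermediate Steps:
Q(R) = -3 + 4/R
d(n, f) = -8 + n - f (d(n, f) = -8 + (n - f) = -8 + n - f)
o = -6 (o = 3 - ((-3 + 4/4) + 5)**2 = 3 - ((-3 + 4*(1/4)) + 5)**2 = 3 - ((-3 + 1) + 5)**2 = 3 - (-2 + 5)**2 = 3 - 1*3**2 = 3 - 1*9 = 3 - 9 = -6)
((-9*(-7))*d(5, 4))*o = ((-9*(-7))*(-8 + 5 - 1*4))*(-6) = (63*(-8 + 5 - 4))*(-6) = (63*(-7))*(-6) = -441*(-6) = 2646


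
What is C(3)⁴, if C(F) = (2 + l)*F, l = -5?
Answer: 6561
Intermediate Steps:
C(F) = -3*F (C(F) = (2 - 5)*F = -3*F)
C(3)⁴ = (-3*3)⁴ = (-9)⁴ = 6561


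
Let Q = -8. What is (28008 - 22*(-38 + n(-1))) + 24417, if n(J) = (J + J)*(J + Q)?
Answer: 52865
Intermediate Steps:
n(J) = 2*J*(-8 + J) (n(J) = (J + J)*(J - 8) = (2*J)*(-8 + J) = 2*J*(-8 + J))
(28008 - 22*(-38 + n(-1))) + 24417 = (28008 - 22*(-38 + 2*(-1)*(-8 - 1))) + 24417 = (28008 - 22*(-38 + 2*(-1)*(-9))) + 24417 = (28008 - 22*(-38 + 18)) + 24417 = (28008 - 22*(-20)) + 24417 = (28008 + 440) + 24417 = 28448 + 24417 = 52865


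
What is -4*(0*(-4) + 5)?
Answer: -20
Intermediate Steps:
-4*(0*(-4) + 5) = -4*(0 + 5) = -4*5 = -20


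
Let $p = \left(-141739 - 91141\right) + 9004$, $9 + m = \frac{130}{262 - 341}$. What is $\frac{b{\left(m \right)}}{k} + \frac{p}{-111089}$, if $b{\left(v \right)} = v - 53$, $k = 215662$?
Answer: $\frac{1906841785778}{946328198761} \approx 2.015$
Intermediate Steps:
$m = - \frac{841}{79}$ ($m = -9 + \frac{130}{262 - 341} = -9 + \frac{130}{-79} = -9 + 130 \left(- \frac{1}{79}\right) = -9 - \frac{130}{79} = - \frac{841}{79} \approx -10.646$)
$b{\left(v \right)} = -53 + v$
$p = -223876$ ($p = -232880 + 9004 = -223876$)
$\frac{b{\left(m \right)}}{k} + \frac{p}{-111089} = \frac{-53 - \frac{841}{79}}{215662} - \frac{223876}{-111089} = \left(- \frac{5028}{79}\right) \frac{1}{215662} - - \frac{223876}{111089} = - \frac{2514}{8518649} + \frac{223876}{111089} = \frac{1906841785778}{946328198761}$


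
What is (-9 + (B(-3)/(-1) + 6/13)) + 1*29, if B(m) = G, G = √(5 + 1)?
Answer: 266/13 - √6 ≈ 18.012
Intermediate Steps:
G = √6 ≈ 2.4495
B(m) = √6
(-9 + (B(-3)/(-1) + 6/13)) + 1*29 = (-9 + (√6/(-1) + 6/13)) + 1*29 = (-9 + (√6*(-1) + 6*(1/13))) + 29 = (-9 + (-√6 + 6/13)) + 29 = (-9 + (6/13 - √6)) + 29 = (-111/13 - √6) + 29 = 266/13 - √6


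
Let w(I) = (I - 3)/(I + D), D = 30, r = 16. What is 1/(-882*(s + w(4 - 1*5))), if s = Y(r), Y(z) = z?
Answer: -29/405720 ≈ -7.1478e-5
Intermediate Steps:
s = 16
w(I) = (-3 + I)/(30 + I) (w(I) = (I - 3)/(I + 30) = (-3 + I)/(30 + I))
1/(-882*(s + w(4 - 1*5))) = 1/(-882*(16 + (-3 + (4 - 1*5))/(30 + (4 - 1*5)))) = 1/(-882*(16 + (-3 + (4 - 5))/(30 + (4 - 5)))) = 1/(-882*(16 + (-3 - 1)/(30 - 1))) = 1/(-882*(16 - 4/29)) = 1/(-882*460/29) = 1/(-405720/29) = -29/405720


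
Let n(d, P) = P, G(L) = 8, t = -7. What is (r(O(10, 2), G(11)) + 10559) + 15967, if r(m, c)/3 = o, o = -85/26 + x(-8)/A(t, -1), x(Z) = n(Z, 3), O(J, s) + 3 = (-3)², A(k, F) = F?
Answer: 689187/26 ≈ 26507.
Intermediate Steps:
O(J, s) = 6 (O(J, s) = -3 + (-3)² = -3 + 9 = 6)
x(Z) = 3
o = -163/26 (o = -85/26 + 3/(-1) = -85*1/26 + 3*(-1) = -85/26 - 3 = -163/26 ≈ -6.2692)
r(m, c) = -489/26 (r(m, c) = 3*(-163/26) = -489/26)
(r(O(10, 2), G(11)) + 10559) + 15967 = (-489/26 + 10559) + 15967 = 274045/26 + 15967 = 689187/26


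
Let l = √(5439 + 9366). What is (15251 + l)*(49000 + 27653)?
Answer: 1169034903 + 229959*√1645 ≈ 1.1784e+9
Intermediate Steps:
l = 3*√1645 (l = √14805 = 3*√1645 ≈ 121.68)
(15251 + l)*(49000 + 27653) = (15251 + 3*√1645)*(49000 + 27653) = (15251 + 3*√1645)*76653 = 1169034903 + 229959*√1645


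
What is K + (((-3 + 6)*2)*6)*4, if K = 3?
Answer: 147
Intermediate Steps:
K + (((-3 + 6)*2)*6)*4 = 3 + (((-3 + 6)*2)*6)*4 = 3 + ((3*2)*6)*4 = 3 + (6*6)*4 = 3 + 36*4 = 3 + 144 = 147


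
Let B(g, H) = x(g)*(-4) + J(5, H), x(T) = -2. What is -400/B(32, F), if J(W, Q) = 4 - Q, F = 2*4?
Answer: -100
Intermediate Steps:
F = 8
B(g, H) = 12 - H (B(g, H) = -2*(-4) + (4 - H) = 8 + (4 - H) = 12 - H)
-400/B(32, F) = -400/(12 - 1*8) = -400/(12 - 8) = -400/4 = -400*¼ = -100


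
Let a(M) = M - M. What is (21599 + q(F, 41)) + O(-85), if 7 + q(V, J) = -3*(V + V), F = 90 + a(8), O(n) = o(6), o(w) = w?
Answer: 21058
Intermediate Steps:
a(M) = 0
O(n) = 6
F = 90 (F = 90 + 0 = 90)
q(V, J) = -7 - 6*V (q(V, J) = -7 - 3*(V + V) = -7 - 6*V)
(21599 + q(F, 41)) + O(-85) = (21599 + (-7 - 6*90)) + 6 = (21599 + (-7 - 540)) + 6 = (21599 - 547) + 6 = 21052 + 6 = 21058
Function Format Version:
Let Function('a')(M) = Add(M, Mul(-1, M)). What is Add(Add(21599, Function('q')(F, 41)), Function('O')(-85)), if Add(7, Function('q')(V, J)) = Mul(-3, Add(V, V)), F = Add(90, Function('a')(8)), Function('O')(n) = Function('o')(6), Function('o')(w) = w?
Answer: 21058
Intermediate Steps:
Function('a')(M) = 0
Function('O')(n) = 6
F = 90 (F = Add(90, 0) = 90)
Function('q')(V, J) = Add(-7, Mul(-6, V)) (Function('q')(V, J) = Add(-7, Mul(-3, Add(V, V))) = Add(-7, Mul(-3, Mul(2, V))) = Add(-7, Mul(-6, V)))
Add(Add(21599, Function('q')(F, 41)), Function('O')(-85)) = Add(Add(21599, Add(-7, Mul(-6, 90))), 6) = Add(Add(21599, Add(-7, -540)), 6) = Add(Add(21599, -547), 6) = Add(21052, 6) = 21058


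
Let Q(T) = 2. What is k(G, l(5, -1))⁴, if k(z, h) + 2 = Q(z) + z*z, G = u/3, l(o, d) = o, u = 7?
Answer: 5764801/6561 ≈ 878.65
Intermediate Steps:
G = 7/3 ≈ 2.3333
k(z, h) = z² (k(z, h) = -2 + (2 + z*z) = -2 + (2 + z²) = z²)
k(G, l(5, -1))⁴ = ((7/3)²)⁴ = (49/9)⁴ = 5764801/6561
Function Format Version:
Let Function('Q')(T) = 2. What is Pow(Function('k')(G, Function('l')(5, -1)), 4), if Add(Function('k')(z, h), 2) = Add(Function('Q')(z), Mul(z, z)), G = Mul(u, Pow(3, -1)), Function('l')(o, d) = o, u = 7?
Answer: Rational(5764801, 6561) ≈ 878.65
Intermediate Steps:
G = Rational(7, 3) (G = Mul(7, Pow(3, -1)) = Mul(7, Rational(1, 3)) = Rational(7, 3) ≈ 2.3333)
Function('k')(z, h) = Pow(z, 2) (Function('k')(z, h) = Add(-2, Add(2, Mul(z, z))) = Add(-2, Add(2, Pow(z, 2))) = Pow(z, 2))
Pow(Function('k')(G, Function('l')(5, -1)), 4) = Pow(Pow(Rational(7, 3), 2), 4) = Pow(Rational(49, 9), 4) = Rational(5764801, 6561)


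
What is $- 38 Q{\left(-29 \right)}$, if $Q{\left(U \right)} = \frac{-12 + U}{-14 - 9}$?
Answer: $- \frac{1558}{23} \approx -67.739$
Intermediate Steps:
$Q{\left(U \right)} = \frac{12}{23} - \frac{U}{23}$ ($Q{\left(U \right)} = \frac{-12 + U}{-23} = \left(-12 + U\right) \left(- \frac{1}{23}\right) = \frac{12}{23} - \frac{U}{23}$)
$- 38 Q{\left(-29 \right)} = - 38 \left(\frac{12}{23} - - \frac{29}{23}\right) = - 38 \left(\frac{12}{23} + \frac{29}{23}\right) = \left(-38\right) \frac{41}{23} = - \frac{1558}{23}$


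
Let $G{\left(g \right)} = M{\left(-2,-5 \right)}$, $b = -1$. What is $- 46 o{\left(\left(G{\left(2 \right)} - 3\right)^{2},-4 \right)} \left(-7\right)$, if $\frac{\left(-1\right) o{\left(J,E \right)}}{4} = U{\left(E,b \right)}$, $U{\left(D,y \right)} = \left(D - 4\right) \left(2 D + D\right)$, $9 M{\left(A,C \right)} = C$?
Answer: $-123648$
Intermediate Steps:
$M{\left(A,C \right)} = \frac{C}{9}$
$G{\left(g \right)} = - \frac{5}{9}$ ($G{\left(g \right)} = \frac{1}{9} \left(-5\right) = - \frac{5}{9}$)
$U{\left(D,y \right)} = 3 D \left(-4 + D\right)$ ($U{\left(D,y \right)} = \left(-4 + D\right) 3 D = 3 D \left(-4 + D\right)$)
$o{\left(J,E \right)} = - 12 E \left(-4 + E\right)$ ($o{\left(J,E \right)} = - 4 \cdot 3 E \left(-4 + E\right) = - 12 E \left(-4 + E\right)$)
$- 46 o{\left(\left(G{\left(2 \right)} - 3\right)^{2},-4 \right)} \left(-7\right) = - 46 \cdot 12 \left(-4\right) \left(4 - -4\right) \left(-7\right) = - 46 \cdot 12 \left(-4\right) \left(4 + 4\right) \left(-7\right) = - 46 \cdot 12 \left(-4\right) 8 \left(-7\right) = \left(-46\right) \left(-384\right) \left(-7\right) = 17664 \left(-7\right) = -123648$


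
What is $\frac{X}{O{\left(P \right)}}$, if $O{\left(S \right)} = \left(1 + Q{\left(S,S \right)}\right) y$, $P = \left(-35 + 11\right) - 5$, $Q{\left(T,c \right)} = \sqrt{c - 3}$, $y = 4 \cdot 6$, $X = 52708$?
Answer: $\frac{13177}{198} - \frac{26354 i \sqrt{2}}{99} \approx 66.551 - 376.47 i$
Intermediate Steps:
$y = 24$
$Q{\left(T,c \right)} = \sqrt{-3 + c}$
$P = -29$ ($P = -24 - 5 = -29$)
$O{\left(S \right)} = 24 + 24 \sqrt{-3 + S}$ ($O{\left(S \right)} = \left(1 + \sqrt{-3 + S}\right) 24 = 24 + 24 \sqrt{-3 + S}$)
$\frac{X}{O{\left(P \right)}} = \frac{52708}{24 + 24 \sqrt{-3 - 29}} = \frac{52708}{24 + 24 \sqrt{-32}} = \frac{52708}{24 + 24 \cdot 4 i \sqrt{2}} = \frac{52708}{24 + 96 i \sqrt{2}}$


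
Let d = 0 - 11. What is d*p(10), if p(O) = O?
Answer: -110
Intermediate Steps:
d = -11
d*p(10) = -11*10 = -110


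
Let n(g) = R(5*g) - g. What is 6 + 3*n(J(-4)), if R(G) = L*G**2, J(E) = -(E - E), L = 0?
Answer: 6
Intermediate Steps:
J(E) = 0 (J(E) = -1*0 = 0)
R(G) = 0 (R(G) = 0*G**2 = 0)
n(g) = -g (n(g) = 0 - g = -g)
6 + 3*n(J(-4)) = 6 + 3*(-1*0) = 6 + 3*0 = 6 + 0 = 6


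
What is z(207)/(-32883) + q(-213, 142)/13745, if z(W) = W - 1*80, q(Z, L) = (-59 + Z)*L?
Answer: -1271818607/451976835 ≈ -2.8139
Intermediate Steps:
q(Z, L) = L*(-59 + Z)
z(W) = -80 + W (z(W) = W - 80 = -80 + W)
z(207)/(-32883) + q(-213, 142)/13745 = (-80 + 207)/(-32883) + (142*(-59 - 213))/13745 = 127*(-1/32883) + (142*(-272))*(1/13745) = -127/32883 - 38624*1/13745 = -127/32883 - 38624/13745 = -1271818607/451976835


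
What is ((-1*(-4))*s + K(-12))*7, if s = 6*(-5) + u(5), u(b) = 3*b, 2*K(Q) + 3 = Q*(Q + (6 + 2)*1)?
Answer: -525/2 ≈ -262.50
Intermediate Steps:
K(Q) = -3/2 + Q*(8 + Q)/2 (K(Q) = -3/2 + (Q*(Q + (6 + 2)*1))/2 = -3/2 + (Q*(Q + 8*1))/2 = -3/2 + (Q*(Q + 8))/2 = -3/2 + (Q*(8 + Q))/2 = -3/2 + Q*(8 + Q)/2)
s = -15 (s = 6*(-5) + 3*5 = -30 + 15 = -15)
((-1*(-4))*s + K(-12))*7 = (-1*(-4)*(-15) + (-3/2 + (½)*(-12)² + 4*(-12)))*7 = (4*(-15) + (-3/2 + (½)*144 - 48))*7 = (-60 + (-3/2 + 72 - 48))*7 = (-60 + 45/2)*7 = -75/2*7 = -525/2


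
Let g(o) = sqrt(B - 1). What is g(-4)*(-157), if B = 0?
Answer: -157*I ≈ -157.0*I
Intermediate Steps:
g(o) = I (g(o) = sqrt(0 - 1) = sqrt(-1) = I)
g(-4)*(-157) = I*(-157) = -157*I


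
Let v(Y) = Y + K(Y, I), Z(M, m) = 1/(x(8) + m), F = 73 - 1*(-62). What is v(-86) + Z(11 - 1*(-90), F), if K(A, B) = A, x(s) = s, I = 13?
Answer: -24595/143 ≈ -171.99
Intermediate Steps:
F = 135 (F = 73 + 62 = 135)
Z(M, m) = 1/(8 + m)
v(Y) = 2*Y (v(Y) = Y + Y = 2*Y)
v(-86) + Z(11 - 1*(-90), F) = 2*(-86) + 1/(8 + 135) = -172 + 1/143 = -24595/143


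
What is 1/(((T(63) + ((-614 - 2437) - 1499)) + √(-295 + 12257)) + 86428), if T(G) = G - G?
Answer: 40939/3351997461 - √11962/6703994922 ≈ 1.2197e-5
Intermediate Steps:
T(G) = 0
1/(((T(63) + ((-614 - 2437) - 1499)) + √(-295 + 12257)) + 86428) = 1/(((0 + ((-614 - 2437) - 1499)) + √(-295 + 12257)) + 86428) = 1/(((0 + (-3051 - 1499)) + √11962) + 86428) = 1/(((0 - 4550) + √11962) + 86428) = 1/((-4550 + √11962) + 86428) = 1/(81878 + √11962)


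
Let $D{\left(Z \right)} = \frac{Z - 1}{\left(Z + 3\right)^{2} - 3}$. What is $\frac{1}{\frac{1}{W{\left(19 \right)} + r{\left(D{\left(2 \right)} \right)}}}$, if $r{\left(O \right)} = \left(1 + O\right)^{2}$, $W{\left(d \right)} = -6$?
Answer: $- \frac{2375}{484} \approx -4.907$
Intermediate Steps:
$D{\left(Z \right)} = \frac{-1 + Z}{-3 + \left(3 + Z\right)^{2}}$ ($D{\left(Z \right)} = \frac{-1 + Z}{\left(3 + Z\right)^{2} - 3} = \frac{-1 + Z}{-3 + \left(3 + Z\right)^{2}}$)
$\frac{1}{\frac{1}{W{\left(19 \right)} + r{\left(D{\left(2 \right)} \right)}}} = \frac{1}{\frac{1}{-6 + \left(1 + \frac{-1 + 2}{-3 + \left(3 + 2\right)^{2}}\right)^{2}}} = \frac{1}{\frac{1}{-6 + \left(1 + \frac{1}{-3 + 5^{2}} \cdot 1\right)^{2}}} = \frac{1}{\frac{1}{-6 + \left(1 + \frac{1}{-3 + 25} \cdot 1\right)^{2}}} = \frac{1}{\frac{1}{-6 + \left(1 + \frac{1}{22} \cdot 1\right)^{2}}} = \frac{1}{\frac{1}{-6 + \left(1 + \frac{1}{22}\right)^{2}}} = \frac{1}{\frac{1}{-6 + \left(\frac{23}{22}\right)^{2}}} = \frac{1}{\frac{1}{-6 + \frac{529}{484}}} = \frac{1}{\frac{1}{- \frac{2375}{484}}} = \frac{1}{- \frac{484}{2375}} = - \frac{2375}{484}$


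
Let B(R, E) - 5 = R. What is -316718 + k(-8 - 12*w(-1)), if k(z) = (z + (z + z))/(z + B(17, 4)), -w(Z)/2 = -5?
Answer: -16785862/53 ≈ -3.1671e+5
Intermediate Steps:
w(Z) = 10 (w(Z) = -2*(-5) = 10)
B(R, E) = 5 + R
k(z) = 3*z/(22 + z) (k(z) = (z + (z + z))/(z + (5 + 17)) = (z + 2*z)/(z + 22) = (3*z)/(22 + z) = 3*z/(22 + z))
-316718 + k(-8 - 12*w(-1)) = -316718 + 3*(-8 - 12*10)/(22 + (-8 - 12*10)) = -316718 + 3*(-8 - 120)/(22 + (-8 - 120)) = -316718 + 3*(-128)/(22 - 128) = -316718 + 3*(-128)/(-106) = -316718 + 3*(-128)*(-1/106) = -316718 + 192/53 = -16785862/53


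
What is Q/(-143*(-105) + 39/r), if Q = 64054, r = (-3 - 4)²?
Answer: 1569323/367887 ≈ 4.2658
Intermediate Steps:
r = 49 (r = (-7)² = 49)
Q/(-143*(-105) + 39/r) = 64054/(-143*(-105) + 39/49) = 64054/(15015 + 39*(1/49)) = 64054/(15015 + 39/49) = 64054/(735774/49) = 64054*(49/735774) = 1569323/367887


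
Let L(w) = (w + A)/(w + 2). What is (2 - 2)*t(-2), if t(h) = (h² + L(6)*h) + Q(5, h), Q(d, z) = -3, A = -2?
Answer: 0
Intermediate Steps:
L(w) = (-2 + w)/(2 + w) (L(w) = (w - 2)/(w + 2) = (-2 + w)/(2 + w))
t(h) = -3 + h² + h/2 (t(h) = (h² + ((-2 + 6)/(2 + 6))*h) - 3 = (h² + (4/8)*h) - 3 = (h² + ((⅛)*4)*h) - 3 = (h² + h/2) - 3 = -3 + h² + h/2)
(2 - 2)*t(-2) = (2 - 2)*(-3 + (-2)² + (½)*(-2)) = 0*(-3 + 4 - 1) = 0*0 = 0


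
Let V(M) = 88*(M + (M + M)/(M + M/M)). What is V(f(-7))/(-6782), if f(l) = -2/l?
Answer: -2024/213633 ≈ -0.0094742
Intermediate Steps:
V(M) = 88*M + 176*M/(1 + M) (V(M) = 88*(M + (2*M)/(M + 1)) = 88*(M + (2*M)/(1 + M)) = 88*(M + 2*M/(1 + M)) = 88*M + 176*M/(1 + M))
V(f(-7))/(-6782) = (88*(-2/(-7))*(3 - 2/(-7))/(1 - 2/(-7)))/(-6782) = (88*(-2*(-⅐))*(3 - 2*(-⅐))/(1 - 2*(-⅐)))*(-1/6782) = (88*(2/7)*(3 + 2/7)/(1 + 2/7))*(-1/6782) = (88*(2/7)*(23/7)/(9/7))*(-1/6782) = (88*(2/7)*(7/9)*(23/7))*(-1/6782) = (4048/63)*(-1/6782) = -2024/213633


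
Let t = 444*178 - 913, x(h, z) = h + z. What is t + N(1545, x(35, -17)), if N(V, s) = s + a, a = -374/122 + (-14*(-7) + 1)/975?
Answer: 1549007263/19825 ≈ 78134.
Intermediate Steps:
a = -58762/19825 (a = -374*1/122 + (98 + 1)*(1/975) = -187/61 + 99*(1/975) = -187/61 + 33/325 = -58762/19825 ≈ -2.9640)
N(V, s) = -58762/19825 + s (N(V, s) = s - 58762/19825 = -58762/19825 + s)
t = 78119 (t = 79032 - 913 = 78119)
t + N(1545, x(35, -17)) = 78119 + (-58762/19825 + (35 - 17)) = 78119 + (-58762/19825 + 18) = 78119 + 298088/19825 = 1549007263/19825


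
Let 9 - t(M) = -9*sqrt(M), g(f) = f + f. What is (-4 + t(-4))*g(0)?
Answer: 0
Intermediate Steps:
g(f) = 2*f
t(M) = 9 + 9*sqrt(M) (t(M) = 9 - (-9)*sqrt(M) = 9 + 9*sqrt(M))
(-4 + t(-4))*g(0) = (-4 + (9 + 9*sqrt(-4)))*(2*0) = (-4 + (9 + 9*(2*I)))*0 = (-4 + (9 + 18*I))*0 = (5 + 18*I)*0 = 0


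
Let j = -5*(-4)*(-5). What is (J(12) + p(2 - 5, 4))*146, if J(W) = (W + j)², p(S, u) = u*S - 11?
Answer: 1127266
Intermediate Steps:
p(S, u) = -11 + S*u (p(S, u) = S*u - 11 = -11 + S*u)
j = -100 (j = 20*(-5) = -100)
J(W) = (-100 + W)² (J(W) = (W - 100)² = (-100 + W)²)
(J(12) + p(2 - 5, 4))*146 = ((-100 + 12)² + (-11 + (2 - 5)*4))*146 = ((-88)² + (-11 - 3*4))*146 = (7744 + (-11 - 12))*146 = (7744 - 23)*146 = 7721*146 = 1127266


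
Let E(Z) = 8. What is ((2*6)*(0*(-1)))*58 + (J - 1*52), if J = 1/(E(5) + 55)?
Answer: -3275/63 ≈ -51.984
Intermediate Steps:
J = 1/63 (J = 1/(8 + 55) = 1/63 ≈ 0.015873)
((2*6)*(0*(-1)))*58 + (J - 1*52) = ((2*6)*(0*(-1)))*58 + (1/63 - 1*52) = (12*0)*58 + (1/63 - 52) = 0*58 - 3275/63 = 0 - 3275/63 = -3275/63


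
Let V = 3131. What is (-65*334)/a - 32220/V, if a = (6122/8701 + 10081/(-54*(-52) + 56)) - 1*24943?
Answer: -18329742805695220/1945809829845153 ≈ -9.4201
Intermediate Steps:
a = -621465930963/24919664 (a = (6122*(1/8701) + 10081/(2808 + 56)) - 24943 = (6122/8701 + 10081/2864) - 24943 = 105248189/24919664 - 24943 = -621465930963/24919664 ≈ -24939.)
(-65*334)/a - 32220/V = (-65*334)/(-621465930963/24919664) - 32220/3131 = -21710*(-24919664/621465930963) - 32220*1/3131 = 541005905440/621465930963 - 32220/3131 = -18329742805695220/1945809829845153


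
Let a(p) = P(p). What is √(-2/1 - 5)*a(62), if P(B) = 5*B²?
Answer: 19220*I*√7 ≈ 50851.0*I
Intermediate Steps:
a(p) = 5*p²
√(-2/1 - 5)*a(62) = √(-2/1 - 5)*(5*62²) = √(-2*1 - 5)*(5*3844) = √(-2 - 5)*19220 = √(-7)*19220 = (I*√7)*19220 = 19220*I*√7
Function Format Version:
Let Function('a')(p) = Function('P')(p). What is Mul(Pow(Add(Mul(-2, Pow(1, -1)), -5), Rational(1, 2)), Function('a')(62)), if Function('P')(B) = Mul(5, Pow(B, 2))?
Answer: Mul(19220, I, Pow(7, Rational(1, 2))) ≈ Mul(50851., I)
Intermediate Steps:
Function('a')(p) = Mul(5, Pow(p, 2))
Mul(Pow(Add(Mul(-2, Pow(1, -1)), -5), Rational(1, 2)), Function('a')(62)) = Mul(Pow(Add(Mul(-2, Pow(1, -1)), -5), Rational(1, 2)), Mul(5, Pow(62, 2))) = Mul(Pow(Add(Mul(-2, 1), -5), Rational(1, 2)), Mul(5, 3844)) = Mul(Pow(Add(-2, -5), Rational(1, 2)), 19220) = Mul(Pow(-7, Rational(1, 2)), 19220) = Mul(Mul(I, Pow(7, Rational(1, 2))), 19220) = Mul(19220, I, Pow(7, Rational(1, 2)))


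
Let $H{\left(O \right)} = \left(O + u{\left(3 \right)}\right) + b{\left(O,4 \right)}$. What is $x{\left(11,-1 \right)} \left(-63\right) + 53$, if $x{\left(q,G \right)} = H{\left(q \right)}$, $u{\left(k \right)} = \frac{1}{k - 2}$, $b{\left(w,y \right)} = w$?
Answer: $-1396$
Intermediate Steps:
$u{\left(k \right)} = \frac{1}{-2 + k}$
$H{\left(O \right)} = 1 + 2 O$ ($H{\left(O \right)} = \left(O + \frac{1}{-2 + 3}\right) + O = \left(O + 1^{-1}\right) + O = \left(O + 1\right) + O = \left(1 + O\right) + O = 1 + 2 O$)
$x{\left(q,G \right)} = 1 + 2 q$
$x{\left(11,-1 \right)} \left(-63\right) + 53 = \left(1 + 2 \cdot 11\right) \left(-63\right) + 53 = \left(1 + 22\right) \left(-63\right) + 53 = 23 \left(-63\right) + 53 = -1449 + 53 = -1396$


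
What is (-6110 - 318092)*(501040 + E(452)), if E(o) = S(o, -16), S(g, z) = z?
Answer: -162432982848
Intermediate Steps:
E(o) = -16
(-6110 - 318092)*(501040 + E(452)) = (-6110 - 318092)*(501040 - 16) = -324202*501024 = -162432982848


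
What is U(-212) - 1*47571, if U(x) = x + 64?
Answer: -47719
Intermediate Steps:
U(x) = 64 + x
U(-212) - 1*47571 = (64 - 212) - 1*47571 = -148 - 47571 = -47719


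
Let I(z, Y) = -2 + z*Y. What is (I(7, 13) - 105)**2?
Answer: 256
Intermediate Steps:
I(z, Y) = -2 + Y*z
(I(7, 13) - 105)**2 = ((-2 + 13*7) - 105)**2 = ((-2 + 91) - 105)**2 = (89 - 105)**2 = (-16)**2 = 256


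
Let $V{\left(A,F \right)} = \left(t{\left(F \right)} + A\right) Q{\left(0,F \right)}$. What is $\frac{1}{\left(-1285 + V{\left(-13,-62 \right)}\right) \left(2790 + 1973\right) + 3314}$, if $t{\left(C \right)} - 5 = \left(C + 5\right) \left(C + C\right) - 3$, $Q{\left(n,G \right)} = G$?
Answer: $- \frac{1}{2090091583} \approx -4.7845 \cdot 10^{-10}$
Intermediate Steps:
$t{\left(C \right)} = 2 + 2 C \left(5 + C\right)$ ($t{\left(C \right)} = 5 + \left(\left(C + 5\right) \left(C + C\right) - 3\right) = 5 + \left(\left(5 + C\right) 2 C - 3\right) = 5 + \left(2 C \left(5 + C\right) - 3\right) = 5 + \left(-3 + 2 C \left(5 + C\right)\right) = 2 + 2 C \left(5 + C\right)$)
$V{\left(A,F \right)} = F \left(2 + A + 2 F^{2} + 10 F\right)$ ($V{\left(A,F \right)} = \left(\left(2 + 2 F^{2} + 10 F\right) + A\right) F = \left(2 + A + 2 F^{2} + 10 F\right) F = F \left(2 + A + 2 F^{2} + 10 F\right)$)
$\frac{1}{\left(-1285 + V{\left(-13,-62 \right)}\right) \left(2790 + 1973\right) + 3314} = \frac{1}{\left(-1285 - 62 \left(2 - 13 + 2 \left(-62\right)^{2} + 10 \left(-62\right)\right)\right) \left(2790 + 1973\right) + 3314} = \frac{1}{\left(-1285 - 62 \left(2 - 13 + 2 \cdot 3844 - 620\right)\right) 4763 + 3314} = \frac{1}{\left(-1285 - 62 \left(2 - 13 + 7688 - 620\right)\right) 4763 + 3314} = \frac{1}{\left(-1285 - 437534\right) 4763 + 3314} = \frac{1}{\left(-438819\right) 4763 + 3314} = \frac{1}{-2090094897 + 3314} = \frac{1}{-2090091583} = - \frac{1}{2090091583}$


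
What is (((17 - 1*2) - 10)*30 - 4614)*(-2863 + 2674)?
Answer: 843696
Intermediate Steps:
(((17 - 1*2) - 10)*30 - 4614)*(-2863 + 2674) = (((17 - 2) - 10)*30 - 4614)*(-189) = ((15 - 10)*30 - 4614)*(-189) = (5*30 - 4614)*(-189) = (150 - 4614)*(-189) = -4464*(-189) = 843696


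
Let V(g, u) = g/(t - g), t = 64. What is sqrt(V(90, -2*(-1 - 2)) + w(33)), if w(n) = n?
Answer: 8*sqrt(78)/13 ≈ 5.4349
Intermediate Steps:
V(g, u) = g/(64 - g)
sqrt(V(90, -2*(-1 - 2)) + w(33)) = sqrt(-1*90/(-64 + 90) + 33) = sqrt(-1*90/26 + 33) = sqrt(-1*90*1/26 + 33) = sqrt(-45/13 + 33) = sqrt(384/13) = 8*sqrt(78)/13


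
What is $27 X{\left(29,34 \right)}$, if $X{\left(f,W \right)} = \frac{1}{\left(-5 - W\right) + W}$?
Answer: $- \frac{27}{5} \approx -5.4$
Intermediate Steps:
$X{\left(f,W \right)} = - \frac{1}{5}$ ($X{\left(f,W \right)} = \frac{1}{-5} = - \frac{1}{5}$)
$27 X{\left(29,34 \right)} = 27 \left(- \frac{1}{5}\right) = - \frac{27}{5}$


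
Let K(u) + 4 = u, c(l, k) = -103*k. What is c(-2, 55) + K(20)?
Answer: -5649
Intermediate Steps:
K(u) = -4 + u
c(-2, 55) + K(20) = -103*55 + (-4 + 20) = -5665 + 16 = -5649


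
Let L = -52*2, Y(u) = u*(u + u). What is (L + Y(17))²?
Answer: 224676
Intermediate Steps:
Y(u) = 2*u² (Y(u) = u*(2*u) = 2*u²)
L = -104
(L + Y(17))² = (-104 + 2*17²)² = (-104 + 2*289)² = (-104 + 578)² = 474² = 224676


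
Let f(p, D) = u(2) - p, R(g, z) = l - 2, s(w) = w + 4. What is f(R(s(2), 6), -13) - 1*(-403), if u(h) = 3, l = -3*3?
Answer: 417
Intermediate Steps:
s(w) = 4 + w
l = -9
R(g, z) = -11 (R(g, z) = -9 - 2 = -11)
f(p, D) = 3 - p
f(R(s(2), 6), -13) - 1*(-403) = (3 - 1*(-11)) - 1*(-403) = (3 + 11) + 403 = 14 + 403 = 417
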